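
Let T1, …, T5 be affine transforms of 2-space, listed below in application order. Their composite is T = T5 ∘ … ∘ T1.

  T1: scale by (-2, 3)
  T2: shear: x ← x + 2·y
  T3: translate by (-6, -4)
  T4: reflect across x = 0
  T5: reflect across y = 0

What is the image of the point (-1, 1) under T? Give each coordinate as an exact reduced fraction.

T(p) = (-2, 1)

T1 scale by (-2, 3): (-1, 1) → (2, 3)
T2 shear: x ← x + 2·y: (2, 3) → (8, 3)
T3 translate by (-6, -4): (8, 3) → (2, -1)
T4 reflect across x = 0: (2, -1) → (-2, -1)
T5 reflect across y = 0: (-2, -1) → (-2, 1)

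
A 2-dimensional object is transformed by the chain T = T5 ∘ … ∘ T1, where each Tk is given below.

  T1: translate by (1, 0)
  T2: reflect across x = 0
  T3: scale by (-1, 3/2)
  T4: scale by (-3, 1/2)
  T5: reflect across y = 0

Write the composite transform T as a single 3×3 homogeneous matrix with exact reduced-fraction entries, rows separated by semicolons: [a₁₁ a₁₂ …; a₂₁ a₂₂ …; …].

T1 = [1 0 1; 0 1 0; 0 0 1]
T2·T1 = [-1 0 -1; 0 1 0; 0 0 1]
T3·…·T1 = [1 0 1; 0 3/2 0; 0 0 1]
T4·…·T1 = [-3 0 -3; 0 3/4 0; 0 0 1]
T5·…·T1 = [-3 0 -3; 0 -3/4 0; 0 0 1]

T = [-3 0 -3; 0 -3/4 0; 0 0 1]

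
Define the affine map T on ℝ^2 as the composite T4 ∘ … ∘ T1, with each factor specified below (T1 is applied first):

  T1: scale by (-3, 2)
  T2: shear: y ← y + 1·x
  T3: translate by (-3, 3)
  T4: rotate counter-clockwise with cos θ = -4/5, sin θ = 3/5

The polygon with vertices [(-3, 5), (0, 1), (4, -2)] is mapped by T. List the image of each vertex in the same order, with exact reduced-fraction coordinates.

T1 scale by (-3, 2): (-3, 5) → (9, 10); (0, 1) → (0, 2); (4, -2) → (-12, -4)
T2 shear: y ← y + 1·x: (9, 10) → (9, 19); (0, 2) → (0, 2); (-12, -4) → (-12, -16)
T3 translate by (-3, 3): (9, 19) → (6, 22); (0, 2) → (-3, 5); (-12, -16) → (-15, -13)
T4 rotate counter-clockwise with cos θ = -4/5, sin θ = 3/5: (6, 22) → (-18, -14); (-3, 5) → (-3/5, -29/5); (-15, -13) → (99/5, 7/5)

image vertices: (-18, -14), (-3/5, -29/5), (99/5, 7/5)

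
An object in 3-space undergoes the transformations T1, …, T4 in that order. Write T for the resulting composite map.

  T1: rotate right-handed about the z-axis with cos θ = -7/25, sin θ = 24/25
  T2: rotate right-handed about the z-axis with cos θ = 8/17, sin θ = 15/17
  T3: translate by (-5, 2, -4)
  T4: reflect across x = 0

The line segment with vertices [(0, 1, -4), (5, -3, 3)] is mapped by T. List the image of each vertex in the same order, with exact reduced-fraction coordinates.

image vertices: (2212/425, 434/425, -8), (232/25, 149/25, -1)

T1 rotate right-handed about the z-axis with cos θ = -7/25, sin θ = 24/25: (0, 1, -4) → (-24/25, -7/25, -4); (5, -3, 3) → (37/25, 141/25, 3)
T2 rotate right-handed about the z-axis with cos θ = 8/17, sin θ = 15/17: (-24/25, -7/25, -4) → (-87/425, -416/425, -4); (37/25, 141/25, 3) → (-107/25, 99/25, 3)
T3 translate by (-5, 2, -4): (-87/425, -416/425, -4) → (-2212/425, 434/425, -8); (-107/25, 99/25, 3) → (-232/25, 149/25, -1)
T4 reflect across x = 0: (-2212/425, 434/425, -8) → (2212/425, 434/425, -8); (-232/25, 149/25, -1) → (232/25, 149/25, -1)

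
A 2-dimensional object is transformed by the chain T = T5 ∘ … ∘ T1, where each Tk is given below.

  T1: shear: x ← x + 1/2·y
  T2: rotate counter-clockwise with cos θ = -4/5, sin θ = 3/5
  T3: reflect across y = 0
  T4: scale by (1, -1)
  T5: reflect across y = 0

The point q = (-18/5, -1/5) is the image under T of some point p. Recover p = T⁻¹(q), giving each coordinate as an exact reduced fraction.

p = (2, 2)

T1 = [1 1/2 0; 0 1 0; 0 0 1]
T2·T1 = [-4/5 -1 0; 3/5 -1/2 0; 0 0 1]
T3·…·T1 = [-4/5 -1 0; -3/5 1/2 0; 0 0 1]
T4·…·T1 = [-4/5 -1 0; 3/5 -1/2 0; 0 0 1]
T5·…·T1 = [-4/5 -1 0; -3/5 1/2 0; 0 0 1]
det M = -1; M⁻¹ = [-1/2 -1 0; -3/5 4/5 0; 0 0 1]
M⁻¹ · (-18/5, -1/5)ᵀ = (2, 2)ᵀ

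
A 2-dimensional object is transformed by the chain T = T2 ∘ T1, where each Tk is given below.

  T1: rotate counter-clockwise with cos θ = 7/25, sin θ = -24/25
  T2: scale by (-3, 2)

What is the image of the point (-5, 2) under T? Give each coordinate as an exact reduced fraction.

T(p) = (-39/25, 268/25)

T1 rotate counter-clockwise with cos θ = 7/25, sin θ = -24/25: (-5, 2) → (13/25, 134/25)
T2 scale by (-3, 2): (13/25, 134/25) → (-39/25, 268/25)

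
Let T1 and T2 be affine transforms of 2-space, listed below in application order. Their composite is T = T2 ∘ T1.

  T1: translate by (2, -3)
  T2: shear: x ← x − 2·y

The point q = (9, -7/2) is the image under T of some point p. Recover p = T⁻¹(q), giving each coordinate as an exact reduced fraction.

T1 = [1 0 2; 0 1 -3; 0 0 1]
T2·T1 = [1 -2 8; 0 1 -3; 0 0 1]
det M = 1; M⁻¹ = [1 2 -2; 0 1 3; 0 0 1]
M⁻¹ · (9, -7/2)ᵀ = (0, -1/2)ᵀ

p = (0, -1/2)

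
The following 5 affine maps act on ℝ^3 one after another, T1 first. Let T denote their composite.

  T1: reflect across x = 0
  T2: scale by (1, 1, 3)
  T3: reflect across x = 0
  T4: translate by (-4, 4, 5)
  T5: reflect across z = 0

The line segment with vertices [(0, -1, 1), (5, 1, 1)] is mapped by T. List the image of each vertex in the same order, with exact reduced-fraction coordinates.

image vertices: (-4, 3, -8), (1, 5, -8)

T1 reflect across x = 0: (0, -1, 1) → (0, -1, 1); (5, 1, 1) → (-5, 1, 1)
T2 scale by (1, 1, 3): (0, -1, 1) → (0, -1, 3); (-5, 1, 1) → (-5, 1, 3)
T3 reflect across x = 0: (0, -1, 3) → (0, -1, 3); (-5, 1, 3) → (5, 1, 3)
T4 translate by (-4, 4, 5): (0, -1, 3) → (-4, 3, 8); (5, 1, 3) → (1, 5, 8)
T5 reflect across z = 0: (-4, 3, 8) → (-4, 3, -8); (1, 5, 8) → (1, 5, -8)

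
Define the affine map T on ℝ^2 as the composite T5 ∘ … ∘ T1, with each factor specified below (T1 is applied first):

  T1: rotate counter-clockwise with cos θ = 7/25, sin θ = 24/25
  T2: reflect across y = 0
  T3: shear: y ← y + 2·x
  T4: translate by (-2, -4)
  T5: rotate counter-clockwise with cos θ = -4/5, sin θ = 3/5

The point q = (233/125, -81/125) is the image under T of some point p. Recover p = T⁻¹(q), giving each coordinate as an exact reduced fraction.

p = (-3, -1)

T1 = [7/25 -24/25 0; 24/25 7/25 0; 0 0 1]
T2·T1 = [7/25 -24/25 0; -24/25 -7/25 0; 0 0 1]
T3·…·T1 = [7/25 -24/25 0; -2/5 -11/5 0; 0 0 1]
T4·…·T1 = [7/25 -24/25 -2; -2/5 -11/5 -4; 0 0 1]
T5·…·T1 = [2/125 261/125 4; 61/125 148/125 2; 0 0 1]
det M = -1; M⁻¹ = [-148/125 261/125 14/25; 61/125 -2/125 -48/25; 0 0 1]
M⁻¹ · (233/125, -81/125)ᵀ = (-3, -1)ᵀ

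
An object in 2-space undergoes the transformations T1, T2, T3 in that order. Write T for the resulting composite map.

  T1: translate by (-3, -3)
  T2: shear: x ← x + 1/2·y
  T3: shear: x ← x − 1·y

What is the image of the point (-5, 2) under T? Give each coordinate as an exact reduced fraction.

T1 translate by (-3, -3): (-5, 2) → (-8, -1)
T2 shear: x ← x + 1/2·y: (-8, -1) → (-17/2, -1)
T3 shear: x ← x − 1·y: (-17/2, -1) → (-15/2, -1)

T(p) = (-15/2, -1)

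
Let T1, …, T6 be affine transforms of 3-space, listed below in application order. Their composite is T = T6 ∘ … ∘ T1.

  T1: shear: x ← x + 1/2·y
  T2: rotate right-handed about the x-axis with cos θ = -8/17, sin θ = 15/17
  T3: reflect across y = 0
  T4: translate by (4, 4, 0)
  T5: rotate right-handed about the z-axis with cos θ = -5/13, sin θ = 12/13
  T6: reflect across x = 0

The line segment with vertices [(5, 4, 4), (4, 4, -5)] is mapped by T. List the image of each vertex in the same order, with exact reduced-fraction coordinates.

T1 shear: x ← x + 1/2·y: (5, 4, 4) → (7, 4, 4); (4, 4, -5) → (6, 4, -5)
T2 rotate right-handed about the x-axis with cos θ = -8/17, sin θ = 15/17: (7, 4, 4) → (7, -92/17, 28/17); (6, 4, -5) → (6, 43/17, 100/17)
T3 reflect across y = 0: (7, -92/17, 28/17) → (7, 92/17, 28/17); (6, 43/17, 100/17) → (6, -43/17, 100/17)
T4 translate by (4, 4, 0): (7, 92/17, 28/17) → (11, 160/17, 28/17); (6, -43/17, 100/17) → (10, 25/17, 100/17)
T5 rotate right-handed about the z-axis with cos θ = -5/13, sin θ = 12/13: (11, 160/17, 28/17) → (-2855/221, 1444/221, 28/17); (10, 25/17, 100/17) → (-1150/221, 1915/221, 100/17)
T6 reflect across x = 0: (-2855/221, 1444/221, 28/17) → (2855/221, 1444/221, 28/17); (-1150/221, 1915/221, 100/17) → (1150/221, 1915/221, 100/17)

image vertices: (2855/221, 1444/221, 28/17), (1150/221, 1915/221, 100/17)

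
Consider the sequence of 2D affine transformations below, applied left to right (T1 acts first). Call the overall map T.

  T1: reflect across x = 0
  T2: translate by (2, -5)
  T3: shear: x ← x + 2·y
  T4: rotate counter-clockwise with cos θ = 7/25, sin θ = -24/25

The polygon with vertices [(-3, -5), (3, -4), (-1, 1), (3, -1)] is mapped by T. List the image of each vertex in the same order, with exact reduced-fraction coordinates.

T1 reflect across x = 0: (-3, -5) → (3, -5); (3, -4) → (-3, -4); (-1, 1) → (1, 1); (3, -1) → (-3, -1)
T2 translate by (2, -5): (3, -5) → (5, -10); (-3, -4) → (-1, -9); (1, 1) → (3, -4); (-3, -1) → (-1, -6)
T3 shear: x ← x + 2·y: (5, -10) → (-15, -10); (-1, -9) → (-19, -9); (3, -4) → (-5, -4); (-1, -6) → (-13, -6)
T4 rotate counter-clockwise with cos θ = 7/25, sin θ = -24/25: (-15, -10) → (-69/5, 58/5); (-19, -9) → (-349/25, 393/25); (-5, -4) → (-131/25, 92/25); (-13, -6) → (-47/5, 54/5)

image vertices: (-69/5, 58/5), (-349/25, 393/25), (-131/25, 92/25), (-47/5, 54/5)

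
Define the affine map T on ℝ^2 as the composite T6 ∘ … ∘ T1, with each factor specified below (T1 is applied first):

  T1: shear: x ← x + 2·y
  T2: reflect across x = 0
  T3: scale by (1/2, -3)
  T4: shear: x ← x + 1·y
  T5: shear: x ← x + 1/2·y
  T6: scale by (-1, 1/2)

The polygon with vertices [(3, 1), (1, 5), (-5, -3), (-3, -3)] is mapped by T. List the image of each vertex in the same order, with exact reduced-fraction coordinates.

image vertices: (7, -3/2), (28, -15/2), (-19, 9/2), (-18, 9/2)

T1 shear: x ← x + 2·y: (3, 1) → (5, 1); (1, 5) → (11, 5); (-5, -3) → (-11, -3); (-3, -3) → (-9, -3)
T2 reflect across x = 0: (5, 1) → (-5, 1); (11, 5) → (-11, 5); (-11, -3) → (11, -3); (-9, -3) → (9, -3)
T3 scale by (1/2, -3): (-5, 1) → (-5/2, -3); (-11, 5) → (-11/2, -15); (11, -3) → (11/2, 9); (9, -3) → (9/2, 9)
T4 shear: x ← x + 1·y: (-5/2, -3) → (-11/2, -3); (-11/2, -15) → (-41/2, -15); (11/2, 9) → (29/2, 9); (9/2, 9) → (27/2, 9)
T5 shear: x ← x + 1/2·y: (-11/2, -3) → (-7, -3); (-41/2, -15) → (-28, -15); (29/2, 9) → (19, 9); (27/2, 9) → (18, 9)
T6 scale by (-1, 1/2): (-7, -3) → (7, -3/2); (-28, -15) → (28, -15/2); (19, 9) → (-19, 9/2); (18, 9) → (-18, 9/2)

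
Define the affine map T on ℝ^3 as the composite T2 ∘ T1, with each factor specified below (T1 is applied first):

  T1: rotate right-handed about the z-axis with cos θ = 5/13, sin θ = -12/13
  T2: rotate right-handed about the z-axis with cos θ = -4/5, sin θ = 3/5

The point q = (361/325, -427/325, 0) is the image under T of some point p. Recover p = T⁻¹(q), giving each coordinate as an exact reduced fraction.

T1 = [5/13 12/13 0 0; -12/13 5/13 0 0; 0 0 1 0; 0 0 0 1]
T2·T1 = [16/65 -63/65 0 0; 63/65 16/65 0 0; 0 0 1 0; 0 0 0 1]
det M = 1; M⁻¹ = [16/65 63/65 0 0; -63/65 16/65 0 0; 0 0 1 0; 0 0 0 1]
M⁻¹ · (361/325, -427/325, 0)ᵀ = (-1, -7/5, 0)ᵀ

p = (-1, -7/5, 0)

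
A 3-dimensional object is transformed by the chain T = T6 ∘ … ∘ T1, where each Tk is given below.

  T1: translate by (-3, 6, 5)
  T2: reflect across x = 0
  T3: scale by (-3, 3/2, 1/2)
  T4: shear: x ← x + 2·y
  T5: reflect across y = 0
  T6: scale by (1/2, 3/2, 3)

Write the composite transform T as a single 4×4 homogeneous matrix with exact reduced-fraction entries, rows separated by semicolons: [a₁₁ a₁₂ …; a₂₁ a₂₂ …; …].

T1 = [1 0 0 -3; 0 1 0 6; 0 0 1 5; 0 0 0 1]
T2·T1 = [-1 0 0 3; 0 1 0 6; 0 0 1 5; 0 0 0 1]
T3·…·T1 = [3 0 0 -9; 0 3/2 0 9; 0 0 1/2 5/2; 0 0 0 1]
T4·…·T1 = [3 3 0 9; 0 3/2 0 9; 0 0 1/2 5/2; 0 0 0 1]
T5·…·T1 = [3 3 0 9; 0 -3/2 0 -9; 0 0 1/2 5/2; 0 0 0 1]
T6·…·T1 = [3/2 3/2 0 9/2; 0 -9/4 0 -27/2; 0 0 3/2 15/2; 0 0 0 1]

T = [3/2 3/2 0 9/2; 0 -9/4 0 -27/2; 0 0 3/2 15/2; 0 0 0 1]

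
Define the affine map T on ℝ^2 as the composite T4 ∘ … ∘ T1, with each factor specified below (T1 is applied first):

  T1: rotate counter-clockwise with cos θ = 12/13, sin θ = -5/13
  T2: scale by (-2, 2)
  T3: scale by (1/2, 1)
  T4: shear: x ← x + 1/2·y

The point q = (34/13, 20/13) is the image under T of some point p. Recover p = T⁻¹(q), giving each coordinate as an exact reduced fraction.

p = (-2, 0)

T1 = [12/13 5/13 0; -5/13 12/13 0; 0 0 1]
T2·T1 = [-24/13 -10/13 0; -10/13 24/13 0; 0 0 1]
T3·…·T1 = [-12/13 -5/13 0; -10/13 24/13 0; 0 0 1]
T4·…·T1 = [-17/13 7/13 0; -10/13 24/13 0; 0 0 1]
det M = -2; M⁻¹ = [-12/13 7/26 0; -5/13 17/26 0; 0 0 1]
M⁻¹ · (34/13, 20/13)ᵀ = (-2, 0)ᵀ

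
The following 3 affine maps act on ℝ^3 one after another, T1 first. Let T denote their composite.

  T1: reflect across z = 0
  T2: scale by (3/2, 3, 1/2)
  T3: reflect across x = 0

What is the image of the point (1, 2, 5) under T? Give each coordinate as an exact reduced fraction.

T1 reflect across z = 0: (1, 2, 5) → (1, 2, -5)
T2 scale by (3/2, 3, 1/2): (1, 2, -5) → (3/2, 6, -5/2)
T3 reflect across x = 0: (3/2, 6, -5/2) → (-3/2, 6, -5/2)

T(p) = (-3/2, 6, -5/2)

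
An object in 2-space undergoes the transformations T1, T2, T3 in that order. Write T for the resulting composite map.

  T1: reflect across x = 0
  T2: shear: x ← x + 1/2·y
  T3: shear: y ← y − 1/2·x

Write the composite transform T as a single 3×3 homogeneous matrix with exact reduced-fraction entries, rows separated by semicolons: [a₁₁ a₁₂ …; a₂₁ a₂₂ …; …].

T1 = [-1 0 0; 0 1 0; 0 0 1]
T2·T1 = [-1 1/2 0; 0 1 0; 0 0 1]
T3·…·T1 = [-1 1/2 0; 1/2 3/4 0; 0 0 1]

T = [-1 1/2 0; 1/2 3/4 0; 0 0 1]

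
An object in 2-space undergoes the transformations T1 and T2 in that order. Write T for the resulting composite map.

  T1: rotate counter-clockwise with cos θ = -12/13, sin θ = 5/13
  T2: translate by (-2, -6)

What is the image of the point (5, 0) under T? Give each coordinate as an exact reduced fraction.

T(p) = (-86/13, -53/13)

T1 rotate counter-clockwise with cos θ = -12/13, sin θ = 5/13: (5, 0) → (-60/13, 25/13)
T2 translate by (-2, -6): (-60/13, 25/13) → (-86/13, -53/13)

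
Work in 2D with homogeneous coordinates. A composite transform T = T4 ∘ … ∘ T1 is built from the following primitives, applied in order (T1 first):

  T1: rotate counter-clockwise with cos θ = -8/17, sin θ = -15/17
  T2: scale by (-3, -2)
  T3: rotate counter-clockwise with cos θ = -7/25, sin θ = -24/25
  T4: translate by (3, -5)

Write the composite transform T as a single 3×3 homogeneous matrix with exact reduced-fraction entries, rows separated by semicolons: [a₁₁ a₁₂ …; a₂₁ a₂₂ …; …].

T = [552/425 699/425 3; -786/425 968/425 -5; 0 0 1]

T1 = [-8/17 15/17 0; -15/17 -8/17 0; 0 0 1]
T2·T1 = [24/17 -45/17 0; 30/17 16/17 0; 0 0 1]
T3·…·T1 = [552/425 699/425 0; -786/425 968/425 0; 0 0 1]
T4·…·T1 = [552/425 699/425 3; -786/425 968/425 -5; 0 0 1]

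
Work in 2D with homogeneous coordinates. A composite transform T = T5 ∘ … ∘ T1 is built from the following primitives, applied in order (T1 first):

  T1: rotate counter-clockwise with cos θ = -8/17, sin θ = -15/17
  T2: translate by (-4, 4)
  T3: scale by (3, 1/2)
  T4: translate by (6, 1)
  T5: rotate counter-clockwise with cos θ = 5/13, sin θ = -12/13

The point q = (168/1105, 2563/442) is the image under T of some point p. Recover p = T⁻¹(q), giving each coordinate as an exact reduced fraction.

p = (1, 4/5)

T1 = [-8/17 15/17 0; -15/17 -8/17 0; 0 0 1]
T2·T1 = [-8/17 15/17 -4; -15/17 -8/17 4; 0 0 1]
T3·…·T1 = [-24/17 45/17 -12; -15/34 -4/17 2; 0 0 1]
T4·…·T1 = [-24/17 45/17 -6; -15/34 -4/17 3; 0 0 1]
T5·…·T1 = [-210/221 177/221 6/13; 501/442 -560/221 87/13; 0 0 1]
det M = 3/2; M⁻¹ = [-1120/663 -118/221 74/17; -167/221 -140/221 78/17; 0 0 1]
M⁻¹ · (168/1105, 2563/442)ᵀ = (1, 4/5)ᵀ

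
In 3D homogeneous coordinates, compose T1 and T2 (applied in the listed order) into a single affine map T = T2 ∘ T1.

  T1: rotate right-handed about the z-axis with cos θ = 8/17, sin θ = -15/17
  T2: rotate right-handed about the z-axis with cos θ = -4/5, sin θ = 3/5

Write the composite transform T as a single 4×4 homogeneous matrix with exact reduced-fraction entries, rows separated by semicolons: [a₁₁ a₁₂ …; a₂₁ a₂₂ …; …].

T1 = [8/17 15/17 0 0; -15/17 8/17 0 0; 0 0 1 0; 0 0 0 1]
T2·T1 = [13/85 -84/85 0 0; 84/85 13/85 0 0; 0 0 1 0; 0 0 0 1]

T = [13/85 -84/85 0 0; 84/85 13/85 0 0; 0 0 1 0; 0 0 0 1]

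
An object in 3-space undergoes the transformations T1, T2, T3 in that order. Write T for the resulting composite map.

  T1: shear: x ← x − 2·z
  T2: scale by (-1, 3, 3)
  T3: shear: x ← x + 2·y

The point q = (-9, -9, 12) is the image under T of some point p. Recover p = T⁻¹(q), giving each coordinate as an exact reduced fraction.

T1 = [1 0 -2 0; 0 1 0 0; 0 0 1 0; 0 0 0 1]
T2·T1 = [-1 0 2 0; 0 3 0 0; 0 0 3 0; 0 0 0 1]
T3·…·T1 = [-1 6 2 0; 0 3 0 0; 0 0 3 0; 0 0 0 1]
det M = -9; M⁻¹ = [-1 2 2/3 0; 0 1/3 0 0; 0 0 1/3 0; 0 0 0 1]
M⁻¹ · (-9, -9, 12)ᵀ = (-1, -3, 4)ᵀ

p = (-1, -3, 4)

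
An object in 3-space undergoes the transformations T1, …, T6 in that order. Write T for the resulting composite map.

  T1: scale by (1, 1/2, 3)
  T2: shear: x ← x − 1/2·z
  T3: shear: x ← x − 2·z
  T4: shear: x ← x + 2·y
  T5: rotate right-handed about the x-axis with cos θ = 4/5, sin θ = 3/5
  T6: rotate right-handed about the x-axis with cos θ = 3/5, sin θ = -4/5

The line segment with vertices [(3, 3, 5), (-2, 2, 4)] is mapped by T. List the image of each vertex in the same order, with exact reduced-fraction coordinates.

image vertices: (-63/2, 141/25, 699/50), (-30, 108/25, 281/25)

T1 scale by (1, 1/2, 3): (3, 3, 5) → (3, 3/2, 15); (-2, 2, 4) → (-2, 1, 12)
T2 shear: x ← x − 1/2·z: (3, 3/2, 15) → (-9/2, 3/2, 15); (-2, 1, 12) → (-8, 1, 12)
T3 shear: x ← x − 2·z: (-9/2, 3/2, 15) → (-69/2, 3/2, 15); (-8, 1, 12) → (-32, 1, 12)
T4 shear: x ← x + 2·y: (-69/2, 3/2, 15) → (-63/2, 3/2, 15); (-32, 1, 12) → (-30, 1, 12)
T5 rotate right-handed about the x-axis with cos θ = 4/5, sin θ = 3/5: (-63/2, 3/2, 15) → (-63/2, -39/5, 129/10); (-30, 1, 12) → (-30, -32/5, 51/5)
T6 rotate right-handed about the x-axis with cos θ = 3/5, sin θ = -4/5: (-63/2, -39/5, 129/10) → (-63/2, 141/25, 699/50); (-30, -32/5, 51/5) → (-30, 108/25, 281/25)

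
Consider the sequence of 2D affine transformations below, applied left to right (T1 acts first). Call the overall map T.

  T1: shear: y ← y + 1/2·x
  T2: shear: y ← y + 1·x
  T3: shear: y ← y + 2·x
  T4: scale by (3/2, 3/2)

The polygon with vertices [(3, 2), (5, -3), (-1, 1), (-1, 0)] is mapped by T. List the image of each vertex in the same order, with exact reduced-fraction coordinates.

T1 shear: y ← y + 1/2·x: (3, 2) → (3, 7/2); (5, -3) → (5, -1/2); (-1, 1) → (-1, 1/2); (-1, 0) → (-1, -1/2)
T2 shear: y ← y + 1·x: (3, 7/2) → (3, 13/2); (5, -1/2) → (5, 9/2); (-1, 1/2) → (-1, -1/2); (-1, -1/2) → (-1, -3/2)
T3 shear: y ← y + 2·x: (3, 13/2) → (3, 25/2); (5, 9/2) → (5, 29/2); (-1, -1/2) → (-1, -5/2); (-1, -3/2) → (-1, -7/2)
T4 scale by (3/2, 3/2): (3, 25/2) → (9/2, 75/4); (5, 29/2) → (15/2, 87/4); (-1, -5/2) → (-3/2, -15/4); (-1, -7/2) → (-3/2, -21/4)

image vertices: (9/2, 75/4), (15/2, 87/4), (-3/2, -15/4), (-3/2, -21/4)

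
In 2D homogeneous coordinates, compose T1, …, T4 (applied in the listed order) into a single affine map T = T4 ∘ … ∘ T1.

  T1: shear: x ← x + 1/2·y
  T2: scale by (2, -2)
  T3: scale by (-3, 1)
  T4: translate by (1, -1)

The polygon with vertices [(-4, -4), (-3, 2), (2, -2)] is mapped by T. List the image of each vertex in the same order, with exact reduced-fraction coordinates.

image vertices: (37, 7), (13, -5), (-5, 3)

T1 shear: x ← x + 1/2·y: (-4, -4) → (-6, -4); (-3, 2) → (-2, 2); (2, -2) → (1, -2)
T2 scale by (2, -2): (-6, -4) → (-12, 8); (-2, 2) → (-4, -4); (1, -2) → (2, 4)
T3 scale by (-3, 1): (-12, 8) → (36, 8); (-4, -4) → (12, -4); (2, 4) → (-6, 4)
T4 translate by (1, -1): (36, 8) → (37, 7); (12, -4) → (13, -5); (-6, 4) → (-5, 3)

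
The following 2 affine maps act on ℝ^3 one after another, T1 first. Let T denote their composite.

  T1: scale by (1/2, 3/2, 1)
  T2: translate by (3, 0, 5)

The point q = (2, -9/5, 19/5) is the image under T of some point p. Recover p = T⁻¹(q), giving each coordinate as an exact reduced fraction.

p = (-2, -6/5, -6/5)

T1 = [1/2 0 0 0; 0 3/2 0 0; 0 0 1 0; 0 0 0 1]
T2·T1 = [1/2 0 0 3; 0 3/2 0 0; 0 0 1 5; 0 0 0 1]
det M = 3/4; M⁻¹ = [2 0 0 -6; 0 2/3 0 0; 0 0 1 -5; 0 0 0 1]
M⁻¹ · (2, -9/5, 19/5)ᵀ = (-2, -6/5, -6/5)ᵀ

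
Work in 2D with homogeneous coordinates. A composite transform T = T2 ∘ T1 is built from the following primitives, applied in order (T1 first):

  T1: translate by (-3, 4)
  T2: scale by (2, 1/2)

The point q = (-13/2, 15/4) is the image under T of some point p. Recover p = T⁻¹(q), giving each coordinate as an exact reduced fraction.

T1 = [1 0 -3; 0 1 4; 0 0 1]
T2·T1 = [2 0 -6; 0 1/2 2; 0 0 1]
det M = 1; M⁻¹ = [1/2 0 3; 0 2 -4; 0 0 1]
M⁻¹ · (-13/2, 15/4)ᵀ = (-1/4, 7/2)ᵀ

p = (-1/4, 7/2)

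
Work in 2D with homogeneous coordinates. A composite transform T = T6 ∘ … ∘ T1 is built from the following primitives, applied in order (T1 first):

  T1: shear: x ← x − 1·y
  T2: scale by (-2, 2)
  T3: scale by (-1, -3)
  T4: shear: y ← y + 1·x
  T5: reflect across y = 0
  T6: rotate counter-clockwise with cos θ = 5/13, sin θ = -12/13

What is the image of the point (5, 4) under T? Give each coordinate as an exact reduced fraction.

T1 shear: x ← x − 1·y: (5, 4) → (1, 4)
T2 scale by (-2, 2): (1, 4) → (-2, 8)
T3 scale by (-1, -3): (-2, 8) → (2, -24)
T4 shear: y ← y + 1·x: (2, -24) → (2, -22)
T5 reflect across y = 0: (2, -22) → (2, 22)
T6 rotate counter-clockwise with cos θ = 5/13, sin θ = -12/13: (2, 22) → (274/13, 86/13)

T(p) = (274/13, 86/13)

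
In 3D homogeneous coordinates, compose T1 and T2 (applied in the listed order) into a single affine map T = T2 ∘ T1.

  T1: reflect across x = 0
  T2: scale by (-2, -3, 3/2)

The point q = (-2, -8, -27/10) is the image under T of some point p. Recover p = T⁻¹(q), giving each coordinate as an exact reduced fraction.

T1 = [-1 0 0 0; 0 1 0 0; 0 0 1 0; 0 0 0 1]
T2·T1 = [2 0 0 0; 0 -3 0 0; 0 0 3/2 0; 0 0 0 1]
det M = -9; M⁻¹ = [1/2 0 0 0; 0 -1/3 0 0; 0 0 2/3 0; 0 0 0 1]
M⁻¹ · (-2, -8, -27/10)ᵀ = (-1, 8/3, -9/5)ᵀ

p = (-1, 8/3, -9/5)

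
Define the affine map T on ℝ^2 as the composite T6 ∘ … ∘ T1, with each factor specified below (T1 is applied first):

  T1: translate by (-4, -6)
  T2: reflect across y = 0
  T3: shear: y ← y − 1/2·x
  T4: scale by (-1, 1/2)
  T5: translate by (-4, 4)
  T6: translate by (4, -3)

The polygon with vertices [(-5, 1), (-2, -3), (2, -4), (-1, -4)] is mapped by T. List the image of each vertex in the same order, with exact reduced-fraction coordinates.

T1 translate by (-4, -6): (-5, 1) → (-9, -5); (-2, -3) → (-6, -9); (2, -4) → (-2, -10); (-1, -4) → (-5, -10)
T2 reflect across y = 0: (-9, -5) → (-9, 5); (-6, -9) → (-6, 9); (-2, -10) → (-2, 10); (-5, -10) → (-5, 10)
T3 shear: y ← y − 1/2·x: (-9, 5) → (-9, 19/2); (-6, 9) → (-6, 12); (-2, 10) → (-2, 11); (-5, 10) → (-5, 25/2)
T4 scale by (-1, 1/2): (-9, 19/2) → (9, 19/4); (-6, 12) → (6, 6); (-2, 11) → (2, 11/2); (-5, 25/2) → (5, 25/4)
T5 translate by (-4, 4): (9, 19/4) → (5, 35/4); (6, 6) → (2, 10); (2, 11/2) → (-2, 19/2); (5, 25/4) → (1, 41/4)
T6 translate by (4, -3): (5, 35/4) → (9, 23/4); (2, 10) → (6, 7); (-2, 19/2) → (2, 13/2); (1, 41/4) → (5, 29/4)

image vertices: (9, 23/4), (6, 7), (2, 13/2), (5, 29/4)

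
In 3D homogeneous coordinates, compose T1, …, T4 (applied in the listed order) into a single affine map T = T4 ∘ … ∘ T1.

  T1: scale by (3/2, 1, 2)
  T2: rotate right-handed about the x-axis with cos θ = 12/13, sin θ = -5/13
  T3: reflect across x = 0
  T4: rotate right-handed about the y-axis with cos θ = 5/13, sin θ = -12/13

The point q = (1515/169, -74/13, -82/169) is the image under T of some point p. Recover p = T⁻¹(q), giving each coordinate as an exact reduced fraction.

p = (-2, -2, -5)

T1 = [3/2 0 0 0; 0 1 0 0; 0 0 2 0; 0 0 0 1]
T2·T1 = [3/2 0 0 0; 0 12/13 10/13 0; 0 -5/13 24/13 0; 0 0 0 1]
T3·…·T1 = [-3/2 0 0 0; 0 12/13 10/13 0; 0 -5/13 24/13 0; 0 0 0 1]
T4·…·T1 = [-15/26 60/169 -288/169 0; 0 12/13 10/13 0; -18/13 -25/169 120/169 0; 0 0 0 1]
det M = -3; M⁻¹ = [-10/39 0 -8/13 0; 60/169 12/13 -25/169 0; -72/169 5/26 30/169 0; 0 0 0 1]
M⁻¹ · (1515/169, -74/13, -82/169)ᵀ = (-2, -2, -5)ᵀ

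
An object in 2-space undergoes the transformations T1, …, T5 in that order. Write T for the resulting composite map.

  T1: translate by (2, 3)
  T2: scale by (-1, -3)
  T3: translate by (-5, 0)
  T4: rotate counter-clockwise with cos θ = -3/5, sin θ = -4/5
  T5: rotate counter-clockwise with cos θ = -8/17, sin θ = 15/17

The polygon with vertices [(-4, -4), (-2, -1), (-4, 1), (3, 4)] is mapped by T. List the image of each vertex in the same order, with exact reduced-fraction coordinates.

image vertices: (-213/85, 291/85), (-498/85, -439/85), (-24/5, -57/5), (-1113/85, -1634/85)

T1 translate by (2, 3): (-4, -4) → (-2, -1); (-2, -1) → (0, 2); (-4, 1) → (-2, 4); (3, 4) → (5, 7)
T2 scale by (-1, -3): (-2, -1) → (2, 3); (0, 2) → (0, -6); (-2, 4) → (2, -12); (5, 7) → (-5, -21)
T3 translate by (-5, 0): (2, 3) → (-3, 3); (0, -6) → (-5, -6); (2, -12) → (-3, -12); (-5, -21) → (-10, -21)
T4 rotate counter-clockwise with cos θ = -3/5, sin θ = -4/5: (-3, 3) → (21/5, 3/5); (-5, -6) → (-9/5, 38/5); (-3, -12) → (-39/5, 48/5); (-10, -21) → (-54/5, 103/5)
T5 rotate counter-clockwise with cos θ = -8/17, sin θ = 15/17: (21/5, 3/5) → (-213/85, 291/85); (-9/5, 38/5) → (-498/85, -439/85); (-39/5, 48/5) → (-24/5, -57/5); (-54/5, 103/5) → (-1113/85, -1634/85)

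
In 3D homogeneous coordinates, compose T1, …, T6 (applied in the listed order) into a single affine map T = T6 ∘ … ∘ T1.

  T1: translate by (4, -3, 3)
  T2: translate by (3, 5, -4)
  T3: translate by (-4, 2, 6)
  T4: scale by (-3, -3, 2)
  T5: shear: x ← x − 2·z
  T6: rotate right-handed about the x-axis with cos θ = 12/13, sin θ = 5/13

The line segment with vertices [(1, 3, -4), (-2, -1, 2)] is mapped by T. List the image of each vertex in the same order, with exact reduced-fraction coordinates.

image vertices: (-16, -262/13, -81/13), (-31, -178/13, 123/13)

T1 translate by (4, -3, 3): (1, 3, -4) → (5, 0, -1); (-2, -1, 2) → (2, -4, 5)
T2 translate by (3, 5, -4): (5, 0, -1) → (8, 5, -5); (2, -4, 5) → (5, 1, 1)
T3 translate by (-4, 2, 6): (8, 5, -5) → (4, 7, 1); (5, 1, 1) → (1, 3, 7)
T4 scale by (-3, -3, 2): (4, 7, 1) → (-12, -21, 2); (1, 3, 7) → (-3, -9, 14)
T5 shear: x ← x − 2·z: (-12, -21, 2) → (-16, -21, 2); (-3, -9, 14) → (-31, -9, 14)
T6 rotate right-handed about the x-axis with cos θ = 12/13, sin θ = 5/13: (-16, -21, 2) → (-16, -262/13, -81/13); (-31, -9, 14) → (-31, -178/13, 123/13)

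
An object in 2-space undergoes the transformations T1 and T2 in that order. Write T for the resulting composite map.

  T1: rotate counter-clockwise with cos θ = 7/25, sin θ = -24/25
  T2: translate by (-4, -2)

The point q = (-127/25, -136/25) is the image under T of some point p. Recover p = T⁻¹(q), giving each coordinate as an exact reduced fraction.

p = (3, -2)

T1 = [7/25 24/25 0; -24/25 7/25 0; 0 0 1]
T2·T1 = [7/25 24/25 -4; -24/25 7/25 -2; 0 0 1]
det M = 1; M⁻¹ = [7/25 -24/25 -4/5; 24/25 7/25 22/5; 0 0 1]
M⁻¹ · (-127/25, -136/25)ᵀ = (3, -2)ᵀ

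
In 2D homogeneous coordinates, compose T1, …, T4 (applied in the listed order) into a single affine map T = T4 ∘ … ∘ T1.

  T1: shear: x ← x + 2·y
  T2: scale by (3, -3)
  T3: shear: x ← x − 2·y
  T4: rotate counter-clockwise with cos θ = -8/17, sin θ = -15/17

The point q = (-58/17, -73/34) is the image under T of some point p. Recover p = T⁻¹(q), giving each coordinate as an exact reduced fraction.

p = (-3/2, 2/3)

T1 = [1 2 0; 0 1 0; 0 0 1]
T2·T1 = [3 6 0; 0 -3 0; 0 0 1]
T3·…·T1 = [3 12 0; 0 -3 0; 0 0 1]
T4·…·T1 = [-24/17 -141/17 0; -45/17 -156/17 0; 0 0 1]
det M = -9; M⁻¹ = [52/51 -47/51 0; -5/17 8/51 0; 0 0 1]
M⁻¹ · (-58/17, -73/34)ᵀ = (-3/2, 2/3)ᵀ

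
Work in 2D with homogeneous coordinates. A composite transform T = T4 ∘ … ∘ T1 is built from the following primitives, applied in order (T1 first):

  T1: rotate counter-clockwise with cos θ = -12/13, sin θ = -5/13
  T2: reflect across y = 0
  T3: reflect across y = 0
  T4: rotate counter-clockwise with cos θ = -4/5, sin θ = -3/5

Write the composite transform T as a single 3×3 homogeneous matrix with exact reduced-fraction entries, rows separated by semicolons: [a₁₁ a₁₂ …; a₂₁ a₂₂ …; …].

T = [33/65 -56/65 0; 56/65 33/65 0; 0 0 1]

T1 = [-12/13 5/13 0; -5/13 -12/13 0; 0 0 1]
T2·T1 = [-12/13 5/13 0; 5/13 12/13 0; 0 0 1]
T3·…·T1 = [-12/13 5/13 0; -5/13 -12/13 0; 0 0 1]
T4·…·T1 = [33/65 -56/65 0; 56/65 33/65 0; 0 0 1]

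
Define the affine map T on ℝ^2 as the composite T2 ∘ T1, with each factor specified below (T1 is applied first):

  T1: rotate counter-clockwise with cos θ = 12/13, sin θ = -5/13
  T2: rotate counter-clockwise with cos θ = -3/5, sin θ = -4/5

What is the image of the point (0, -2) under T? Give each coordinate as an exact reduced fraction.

T1 rotate counter-clockwise with cos θ = 12/13, sin θ = -5/13: (0, -2) → (-10/13, -24/13)
T2 rotate counter-clockwise with cos θ = -3/5, sin θ = -4/5: (-10/13, -24/13) → (-66/65, 112/65)

T(p) = (-66/65, 112/65)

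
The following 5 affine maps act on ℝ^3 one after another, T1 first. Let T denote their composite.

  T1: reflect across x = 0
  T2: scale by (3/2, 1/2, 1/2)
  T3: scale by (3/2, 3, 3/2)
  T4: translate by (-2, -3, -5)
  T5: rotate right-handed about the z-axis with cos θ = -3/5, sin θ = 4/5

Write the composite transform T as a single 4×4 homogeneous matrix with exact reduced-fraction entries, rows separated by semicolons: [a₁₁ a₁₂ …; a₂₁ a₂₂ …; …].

T = [27/20 -6/5 0 18/5; -9/5 -9/10 0 1/5; 0 0 3/4 -5; 0 0 0 1]

T1 = [-1 0 0 0; 0 1 0 0; 0 0 1 0; 0 0 0 1]
T2·T1 = [-3/2 0 0 0; 0 1/2 0 0; 0 0 1/2 0; 0 0 0 1]
T3·…·T1 = [-9/4 0 0 0; 0 3/2 0 0; 0 0 3/4 0; 0 0 0 1]
T4·…·T1 = [-9/4 0 0 -2; 0 3/2 0 -3; 0 0 3/4 -5; 0 0 0 1]
T5·…·T1 = [27/20 -6/5 0 18/5; -9/5 -9/10 0 1/5; 0 0 3/4 -5; 0 0 0 1]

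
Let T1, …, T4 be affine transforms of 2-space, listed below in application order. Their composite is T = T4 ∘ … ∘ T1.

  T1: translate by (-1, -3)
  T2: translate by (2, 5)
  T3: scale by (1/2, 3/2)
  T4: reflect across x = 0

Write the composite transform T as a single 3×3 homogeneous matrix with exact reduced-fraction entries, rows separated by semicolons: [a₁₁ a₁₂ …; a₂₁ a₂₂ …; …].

T1 = [1 0 -1; 0 1 -3; 0 0 1]
T2·T1 = [1 0 1; 0 1 2; 0 0 1]
T3·…·T1 = [1/2 0 1/2; 0 3/2 3; 0 0 1]
T4·…·T1 = [-1/2 0 -1/2; 0 3/2 3; 0 0 1]

T = [-1/2 0 -1/2; 0 3/2 3; 0 0 1]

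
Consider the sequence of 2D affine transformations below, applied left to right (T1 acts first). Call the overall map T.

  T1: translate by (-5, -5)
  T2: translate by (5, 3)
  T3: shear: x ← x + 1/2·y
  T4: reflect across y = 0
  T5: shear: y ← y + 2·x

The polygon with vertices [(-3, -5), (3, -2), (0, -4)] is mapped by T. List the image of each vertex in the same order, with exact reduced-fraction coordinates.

T1 translate by (-5, -5): (-3, -5) → (-8, -10); (3, -2) → (-2, -7); (0, -4) → (-5, -9)
T2 translate by (5, 3): (-8, -10) → (-3, -7); (-2, -7) → (3, -4); (-5, -9) → (0, -6)
T3 shear: x ← x + 1/2·y: (-3, -7) → (-13/2, -7); (3, -4) → (1, -4); (0, -6) → (-3, -6)
T4 reflect across y = 0: (-13/2, -7) → (-13/2, 7); (1, -4) → (1, 4); (-3, -6) → (-3, 6)
T5 shear: y ← y + 2·x: (-13/2, 7) → (-13/2, -6); (1, 4) → (1, 6); (-3, 6) → (-3, 0)

image vertices: (-13/2, -6), (1, 6), (-3, 0)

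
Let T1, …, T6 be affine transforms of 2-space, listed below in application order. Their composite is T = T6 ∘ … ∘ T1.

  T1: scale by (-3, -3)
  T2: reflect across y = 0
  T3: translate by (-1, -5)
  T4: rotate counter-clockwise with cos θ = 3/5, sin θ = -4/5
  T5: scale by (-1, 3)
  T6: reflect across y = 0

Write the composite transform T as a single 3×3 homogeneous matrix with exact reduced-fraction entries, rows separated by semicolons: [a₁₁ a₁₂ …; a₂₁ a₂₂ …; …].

T = [9/5 -12/5 23/5; -36/5 -27/5 33/5; 0 0 1]

T1 = [-3 0 0; 0 -3 0; 0 0 1]
T2·T1 = [-3 0 0; 0 3 0; 0 0 1]
T3·…·T1 = [-3 0 -1; 0 3 -5; 0 0 1]
T4·…·T1 = [-9/5 12/5 -23/5; 12/5 9/5 -11/5; 0 0 1]
T5·…·T1 = [9/5 -12/5 23/5; 36/5 27/5 -33/5; 0 0 1]
T6·…·T1 = [9/5 -12/5 23/5; -36/5 -27/5 33/5; 0 0 1]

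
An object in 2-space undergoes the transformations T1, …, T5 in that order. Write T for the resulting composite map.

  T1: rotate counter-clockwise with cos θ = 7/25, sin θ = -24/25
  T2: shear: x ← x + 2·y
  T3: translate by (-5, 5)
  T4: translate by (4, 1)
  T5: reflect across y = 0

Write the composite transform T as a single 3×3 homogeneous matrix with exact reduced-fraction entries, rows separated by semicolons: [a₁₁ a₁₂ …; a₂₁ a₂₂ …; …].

T1 = [7/25 24/25 0; -24/25 7/25 0; 0 0 1]
T2·T1 = [-41/25 38/25 0; -24/25 7/25 0; 0 0 1]
T3·…·T1 = [-41/25 38/25 -5; -24/25 7/25 5; 0 0 1]
T4·…·T1 = [-41/25 38/25 -1; -24/25 7/25 6; 0 0 1]
T5·…·T1 = [-41/25 38/25 -1; 24/25 -7/25 -6; 0 0 1]

T = [-41/25 38/25 -1; 24/25 -7/25 -6; 0 0 1]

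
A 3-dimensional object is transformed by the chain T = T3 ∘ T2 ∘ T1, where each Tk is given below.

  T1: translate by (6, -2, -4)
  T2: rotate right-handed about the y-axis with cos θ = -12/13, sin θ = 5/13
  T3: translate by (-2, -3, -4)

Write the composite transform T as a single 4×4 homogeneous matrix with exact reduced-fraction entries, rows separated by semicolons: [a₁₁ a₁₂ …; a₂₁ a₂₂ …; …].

T = [-12/13 0 5/13 -118/13; 0 1 0 -5; -5/13 0 -12/13 -34/13; 0 0 0 1]

T1 = [1 0 0 6; 0 1 0 -2; 0 0 1 -4; 0 0 0 1]
T2·T1 = [-12/13 0 5/13 -92/13; 0 1 0 -2; -5/13 0 -12/13 18/13; 0 0 0 1]
T3·…·T1 = [-12/13 0 5/13 -118/13; 0 1 0 -5; -5/13 0 -12/13 -34/13; 0 0 0 1]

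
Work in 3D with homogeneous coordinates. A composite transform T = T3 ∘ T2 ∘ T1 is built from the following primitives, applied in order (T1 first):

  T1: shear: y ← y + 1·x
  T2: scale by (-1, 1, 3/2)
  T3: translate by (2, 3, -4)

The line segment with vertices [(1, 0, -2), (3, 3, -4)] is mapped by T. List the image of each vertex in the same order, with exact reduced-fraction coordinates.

image vertices: (1, 4, -7), (-1, 9, -10)

T1 shear: y ← y + 1·x: (1, 0, -2) → (1, 1, -2); (3, 3, -4) → (3, 6, -4)
T2 scale by (-1, 1, 3/2): (1, 1, -2) → (-1, 1, -3); (3, 6, -4) → (-3, 6, -6)
T3 translate by (2, 3, -4): (-1, 1, -3) → (1, 4, -7); (-3, 6, -6) → (-1, 9, -10)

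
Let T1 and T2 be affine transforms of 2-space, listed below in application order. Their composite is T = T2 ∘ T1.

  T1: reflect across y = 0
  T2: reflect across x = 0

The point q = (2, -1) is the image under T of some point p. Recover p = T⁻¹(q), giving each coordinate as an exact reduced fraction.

p = (-2, 1)

T1 = [1 0 0; 0 -1 0; 0 0 1]
T2·T1 = [-1 0 0; 0 -1 0; 0 0 1]
det M = 1; M⁻¹ = [-1 0 0; 0 -1 0; 0 0 1]
M⁻¹ · (2, -1)ᵀ = (-2, 1)ᵀ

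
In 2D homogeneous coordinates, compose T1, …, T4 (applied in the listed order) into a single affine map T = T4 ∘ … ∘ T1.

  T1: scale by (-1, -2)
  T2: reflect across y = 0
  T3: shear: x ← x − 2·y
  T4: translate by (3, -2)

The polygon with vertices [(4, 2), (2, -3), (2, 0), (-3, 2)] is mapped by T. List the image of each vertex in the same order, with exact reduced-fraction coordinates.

T1 scale by (-1, -2): (4, 2) → (-4, -4); (2, -3) → (-2, 6); (2, 0) → (-2, 0); (-3, 2) → (3, -4)
T2 reflect across y = 0: (-4, -4) → (-4, 4); (-2, 6) → (-2, -6); (-2, 0) → (-2, 0); (3, -4) → (3, 4)
T3 shear: x ← x − 2·y: (-4, 4) → (-12, 4); (-2, -6) → (10, -6); (-2, 0) → (-2, 0); (3, 4) → (-5, 4)
T4 translate by (3, -2): (-12, 4) → (-9, 2); (10, -6) → (13, -8); (-2, 0) → (1, -2); (-5, 4) → (-2, 2)

image vertices: (-9, 2), (13, -8), (1, -2), (-2, 2)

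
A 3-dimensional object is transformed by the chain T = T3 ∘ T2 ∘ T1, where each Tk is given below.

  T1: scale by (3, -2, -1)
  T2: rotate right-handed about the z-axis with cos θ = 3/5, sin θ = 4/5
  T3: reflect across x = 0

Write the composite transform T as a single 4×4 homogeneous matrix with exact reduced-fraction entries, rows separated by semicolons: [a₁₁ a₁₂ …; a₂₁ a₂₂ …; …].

T1 = [3 0 0 0; 0 -2 0 0; 0 0 -1 0; 0 0 0 1]
T2·T1 = [9/5 8/5 0 0; 12/5 -6/5 0 0; 0 0 -1 0; 0 0 0 1]
T3·…·T1 = [-9/5 -8/5 0 0; 12/5 -6/5 0 0; 0 0 -1 0; 0 0 0 1]

T = [-9/5 -8/5 0 0; 12/5 -6/5 0 0; 0 0 -1 0; 0 0 0 1]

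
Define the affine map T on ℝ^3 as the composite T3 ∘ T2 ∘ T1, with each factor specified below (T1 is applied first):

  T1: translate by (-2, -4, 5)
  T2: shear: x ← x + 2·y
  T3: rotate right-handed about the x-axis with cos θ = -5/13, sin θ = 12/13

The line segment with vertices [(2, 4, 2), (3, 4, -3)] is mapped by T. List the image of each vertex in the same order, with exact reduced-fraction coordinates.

image vertices: (0, -84/13, -35/13), (1, -24/13, -10/13)

T1 translate by (-2, -4, 5): (2, 4, 2) → (0, 0, 7); (3, 4, -3) → (1, 0, 2)
T2 shear: x ← x + 2·y: (0, 0, 7) → (0, 0, 7); (1, 0, 2) → (1, 0, 2)
T3 rotate right-handed about the x-axis with cos θ = -5/13, sin θ = 12/13: (0, 0, 7) → (0, -84/13, -35/13); (1, 0, 2) → (1, -24/13, -10/13)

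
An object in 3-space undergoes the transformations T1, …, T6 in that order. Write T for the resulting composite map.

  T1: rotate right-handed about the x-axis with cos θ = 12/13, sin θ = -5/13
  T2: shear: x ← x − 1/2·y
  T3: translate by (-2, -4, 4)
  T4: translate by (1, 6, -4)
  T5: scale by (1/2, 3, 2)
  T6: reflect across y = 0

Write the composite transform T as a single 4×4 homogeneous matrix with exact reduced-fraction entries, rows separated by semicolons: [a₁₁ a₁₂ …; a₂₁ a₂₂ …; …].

T = [1/2 -3/13 -5/52 -1/2; 0 -36/13 -15/13 -6; 0 -10/13 24/13 0; 0 0 0 1]

T1 = [1 0 0 0; 0 12/13 5/13 0; 0 -5/13 12/13 0; 0 0 0 1]
T2·T1 = [1 -6/13 -5/26 0; 0 12/13 5/13 0; 0 -5/13 12/13 0; 0 0 0 1]
T3·…·T1 = [1 -6/13 -5/26 -2; 0 12/13 5/13 -4; 0 -5/13 12/13 4; 0 0 0 1]
T4·…·T1 = [1 -6/13 -5/26 -1; 0 12/13 5/13 2; 0 -5/13 12/13 0; 0 0 0 1]
T5·…·T1 = [1/2 -3/13 -5/52 -1/2; 0 36/13 15/13 6; 0 -10/13 24/13 0; 0 0 0 1]
T6·…·T1 = [1/2 -3/13 -5/52 -1/2; 0 -36/13 -15/13 -6; 0 -10/13 24/13 0; 0 0 0 1]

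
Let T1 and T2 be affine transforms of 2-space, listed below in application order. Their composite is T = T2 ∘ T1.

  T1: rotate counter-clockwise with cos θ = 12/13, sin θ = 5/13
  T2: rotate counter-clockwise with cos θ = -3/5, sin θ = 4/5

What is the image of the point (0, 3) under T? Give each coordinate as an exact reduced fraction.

T(p) = (-99/65, -168/65)

T1 rotate counter-clockwise with cos θ = 12/13, sin θ = 5/13: (0, 3) → (-15/13, 36/13)
T2 rotate counter-clockwise with cos θ = -3/5, sin θ = 4/5: (-15/13, 36/13) → (-99/65, -168/65)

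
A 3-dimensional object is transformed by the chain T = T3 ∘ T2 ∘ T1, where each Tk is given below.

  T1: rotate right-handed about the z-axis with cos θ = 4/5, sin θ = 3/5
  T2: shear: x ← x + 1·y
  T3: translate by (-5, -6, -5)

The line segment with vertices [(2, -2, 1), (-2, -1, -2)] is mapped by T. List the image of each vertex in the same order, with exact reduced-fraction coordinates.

image vertices: (-13/5, -32/5, -4), (-8, -8, -7)

T1 rotate right-handed about the z-axis with cos θ = 4/5, sin θ = 3/5: (2, -2, 1) → (14/5, -2/5, 1); (-2, -1, -2) → (-1, -2, -2)
T2 shear: x ← x + 1·y: (14/5, -2/5, 1) → (12/5, -2/5, 1); (-1, -2, -2) → (-3, -2, -2)
T3 translate by (-5, -6, -5): (12/5, -2/5, 1) → (-13/5, -32/5, -4); (-3, -2, -2) → (-8, -8, -7)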